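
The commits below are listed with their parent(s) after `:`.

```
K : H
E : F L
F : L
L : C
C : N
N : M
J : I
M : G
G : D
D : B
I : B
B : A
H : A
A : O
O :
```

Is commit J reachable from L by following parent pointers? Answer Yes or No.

No

Ancestors of L: {A, B, C, D, G, L, M, N, O}.
J is not in that set, so it is not an ancestor of L.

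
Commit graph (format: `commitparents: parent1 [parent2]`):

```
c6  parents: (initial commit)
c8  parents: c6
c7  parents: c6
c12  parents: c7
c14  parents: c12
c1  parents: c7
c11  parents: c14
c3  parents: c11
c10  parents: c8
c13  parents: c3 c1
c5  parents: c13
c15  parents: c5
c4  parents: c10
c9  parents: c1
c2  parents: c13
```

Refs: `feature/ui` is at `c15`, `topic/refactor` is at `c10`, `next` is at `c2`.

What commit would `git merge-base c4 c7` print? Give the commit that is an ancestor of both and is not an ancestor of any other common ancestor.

Ancestors of c4: {c10, c4, c6, c8}.
Ancestors of c7: {c6, c7}.
Common ancestors: {c6}.
The only common ancestor is c6, so it is the merge base.

c6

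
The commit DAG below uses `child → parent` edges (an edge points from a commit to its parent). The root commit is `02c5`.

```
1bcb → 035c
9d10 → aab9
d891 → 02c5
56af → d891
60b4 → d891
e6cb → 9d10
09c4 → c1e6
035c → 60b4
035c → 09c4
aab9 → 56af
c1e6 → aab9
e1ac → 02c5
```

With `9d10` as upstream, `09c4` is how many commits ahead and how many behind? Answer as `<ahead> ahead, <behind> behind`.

Reachable from 09c4: {02c5, 09c4, 56af, aab9, c1e6, d891}.
Reachable from 9d10: {02c5, 56af, 9d10, aab9, d891}.
Only in 09c4's history (ahead): {09c4, c1e6} — 2.
Only in 9d10's history (behind): {9d10} — 1.

2 ahead, 1 behind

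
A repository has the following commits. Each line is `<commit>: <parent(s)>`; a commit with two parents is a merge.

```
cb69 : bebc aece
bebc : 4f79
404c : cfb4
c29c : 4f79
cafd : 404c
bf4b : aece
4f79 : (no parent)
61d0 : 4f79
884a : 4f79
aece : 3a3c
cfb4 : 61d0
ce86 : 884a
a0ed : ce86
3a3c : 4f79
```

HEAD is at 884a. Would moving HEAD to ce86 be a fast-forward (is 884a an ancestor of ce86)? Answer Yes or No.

A fast-forward from 884a to ce86 is possible iff 884a is an ancestor of ce86.
Ancestors of ce86: {4f79, 884a, ce86}.
884a is among them, so fast-forward is possible.

Yes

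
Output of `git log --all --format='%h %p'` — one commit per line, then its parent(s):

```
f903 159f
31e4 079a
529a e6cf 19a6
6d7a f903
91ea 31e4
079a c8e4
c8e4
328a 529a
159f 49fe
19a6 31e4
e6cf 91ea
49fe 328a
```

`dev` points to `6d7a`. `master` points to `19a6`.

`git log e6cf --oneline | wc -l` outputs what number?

5

Walking parent pointers from e6cf: reachable set = {079a, 31e4, 91ea, c8e4, e6cf}.
That is 5 commits.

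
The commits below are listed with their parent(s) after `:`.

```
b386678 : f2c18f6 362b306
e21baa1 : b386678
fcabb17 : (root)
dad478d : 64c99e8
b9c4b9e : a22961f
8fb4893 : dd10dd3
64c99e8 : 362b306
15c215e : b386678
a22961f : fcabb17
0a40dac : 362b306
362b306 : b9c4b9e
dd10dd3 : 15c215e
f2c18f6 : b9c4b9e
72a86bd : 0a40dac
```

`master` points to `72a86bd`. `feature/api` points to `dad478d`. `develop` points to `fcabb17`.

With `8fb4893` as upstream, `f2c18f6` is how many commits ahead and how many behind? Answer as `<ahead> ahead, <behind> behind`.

Reachable from f2c18f6: {a22961f, b9c4b9e, f2c18f6, fcabb17}.
Reachable from 8fb4893: {15c215e, 362b306, 8fb4893, a22961f, b386678, b9c4b9e, dd10dd3, f2c18f6, fcabb17}.
Only in f2c18f6's history (ahead): {} — 0.
Only in 8fb4893's history (behind): {15c215e, 362b306, 8fb4893, b386678, dd10dd3} — 5.

0 ahead, 5 behind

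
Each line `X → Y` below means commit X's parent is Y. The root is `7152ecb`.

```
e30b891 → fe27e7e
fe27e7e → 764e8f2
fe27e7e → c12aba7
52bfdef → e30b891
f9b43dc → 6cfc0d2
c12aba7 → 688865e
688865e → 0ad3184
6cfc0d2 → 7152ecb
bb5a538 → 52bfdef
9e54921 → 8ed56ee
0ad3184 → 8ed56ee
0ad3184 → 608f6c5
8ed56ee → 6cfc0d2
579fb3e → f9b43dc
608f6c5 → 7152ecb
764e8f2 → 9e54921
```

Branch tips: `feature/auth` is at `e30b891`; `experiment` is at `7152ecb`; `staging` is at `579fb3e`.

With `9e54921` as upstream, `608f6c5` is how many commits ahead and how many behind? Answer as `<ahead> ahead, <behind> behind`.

1 ahead, 3 behind

Reachable from 608f6c5: {608f6c5, 7152ecb}.
Reachable from 9e54921: {6cfc0d2, 7152ecb, 8ed56ee, 9e54921}.
Only in 608f6c5's history (ahead): {608f6c5} — 1.
Only in 9e54921's history (behind): {6cfc0d2, 8ed56ee, 9e54921} — 3.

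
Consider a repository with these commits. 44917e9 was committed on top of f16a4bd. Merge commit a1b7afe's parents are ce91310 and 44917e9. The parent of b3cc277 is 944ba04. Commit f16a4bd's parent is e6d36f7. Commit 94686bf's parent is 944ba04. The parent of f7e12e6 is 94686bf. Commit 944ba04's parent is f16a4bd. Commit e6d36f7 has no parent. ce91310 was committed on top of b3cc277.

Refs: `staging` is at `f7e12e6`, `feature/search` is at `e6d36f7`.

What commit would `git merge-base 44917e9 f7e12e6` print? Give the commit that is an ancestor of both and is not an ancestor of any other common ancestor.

f16a4bd

Ancestors of 44917e9: {44917e9, e6d36f7, f16a4bd}.
Ancestors of f7e12e6: {944ba04, 94686bf, e6d36f7, f16a4bd, f7e12e6}.
Common ancestors: {e6d36f7, f16a4bd}.
Among these, f16a4bd is not an ancestor of any other common ancestor — it is the merge base.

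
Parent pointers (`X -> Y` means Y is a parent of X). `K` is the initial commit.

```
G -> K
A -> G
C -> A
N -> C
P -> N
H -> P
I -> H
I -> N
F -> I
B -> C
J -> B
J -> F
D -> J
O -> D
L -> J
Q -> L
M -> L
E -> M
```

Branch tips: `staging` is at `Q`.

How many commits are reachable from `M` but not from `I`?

5

Reachable from M: {A, B, C, F, G, H, I, J, K, L, M, N, P}.
Reachable from I: {A, C, G, H, I, K, N, P}.
In M's history but not I's: {B, F, J, L, M} — 5 commits.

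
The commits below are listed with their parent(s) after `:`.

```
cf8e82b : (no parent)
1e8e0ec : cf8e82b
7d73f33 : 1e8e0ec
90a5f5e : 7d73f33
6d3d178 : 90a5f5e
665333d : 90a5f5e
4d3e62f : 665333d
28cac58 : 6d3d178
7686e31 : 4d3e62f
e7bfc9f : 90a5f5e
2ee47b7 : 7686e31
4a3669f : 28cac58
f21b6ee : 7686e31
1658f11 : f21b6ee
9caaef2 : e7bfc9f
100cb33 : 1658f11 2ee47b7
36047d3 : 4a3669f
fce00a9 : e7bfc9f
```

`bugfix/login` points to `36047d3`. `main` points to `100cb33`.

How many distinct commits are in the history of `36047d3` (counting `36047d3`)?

Walking parent pointers from 36047d3: reachable set = {1e8e0ec, 28cac58, 36047d3, 4a3669f, 6d3d178, 7d73f33, 90a5f5e, cf8e82b}.
That is 8 commits.

8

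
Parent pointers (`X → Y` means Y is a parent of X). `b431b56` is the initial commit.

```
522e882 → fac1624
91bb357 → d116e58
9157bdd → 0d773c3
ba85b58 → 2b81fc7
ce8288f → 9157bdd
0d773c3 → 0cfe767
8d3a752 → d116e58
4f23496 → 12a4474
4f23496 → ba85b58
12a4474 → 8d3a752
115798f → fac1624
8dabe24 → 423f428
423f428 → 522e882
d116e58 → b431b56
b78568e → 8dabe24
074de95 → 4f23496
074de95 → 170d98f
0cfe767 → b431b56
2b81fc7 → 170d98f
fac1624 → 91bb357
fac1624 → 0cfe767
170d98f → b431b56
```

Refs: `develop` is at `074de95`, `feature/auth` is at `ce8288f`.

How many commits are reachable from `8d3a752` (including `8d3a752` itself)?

Walking parent pointers from 8d3a752: reachable set = {8d3a752, b431b56, d116e58}.
That is 3 commits.

3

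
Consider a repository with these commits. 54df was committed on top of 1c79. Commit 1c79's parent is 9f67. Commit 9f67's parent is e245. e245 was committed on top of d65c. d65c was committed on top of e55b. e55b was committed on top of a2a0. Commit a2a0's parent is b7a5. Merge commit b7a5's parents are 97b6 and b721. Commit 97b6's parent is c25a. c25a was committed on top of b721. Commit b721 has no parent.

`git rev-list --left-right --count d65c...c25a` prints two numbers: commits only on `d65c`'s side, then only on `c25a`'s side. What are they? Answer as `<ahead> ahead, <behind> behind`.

5 ahead, 0 behind

Reachable from d65c: {97b6, a2a0, b721, b7a5, c25a, d65c, e55b}.
Reachable from c25a: {b721, c25a}.
Only in d65c's history (ahead): {97b6, a2a0, b7a5, d65c, e55b} — 5.
Only in c25a's history (behind): {} — 0.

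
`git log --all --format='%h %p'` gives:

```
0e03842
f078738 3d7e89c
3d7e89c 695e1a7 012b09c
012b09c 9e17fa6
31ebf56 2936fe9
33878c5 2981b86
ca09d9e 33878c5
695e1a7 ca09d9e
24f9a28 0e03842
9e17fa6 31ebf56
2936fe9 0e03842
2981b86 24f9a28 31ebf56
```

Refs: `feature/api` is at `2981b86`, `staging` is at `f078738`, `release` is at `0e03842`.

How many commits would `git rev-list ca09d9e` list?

7

Walking parent pointers from ca09d9e: reachable set = {0e03842, 24f9a28, 2936fe9, 2981b86, 31ebf56, 33878c5, ca09d9e}.
That is 7 commits.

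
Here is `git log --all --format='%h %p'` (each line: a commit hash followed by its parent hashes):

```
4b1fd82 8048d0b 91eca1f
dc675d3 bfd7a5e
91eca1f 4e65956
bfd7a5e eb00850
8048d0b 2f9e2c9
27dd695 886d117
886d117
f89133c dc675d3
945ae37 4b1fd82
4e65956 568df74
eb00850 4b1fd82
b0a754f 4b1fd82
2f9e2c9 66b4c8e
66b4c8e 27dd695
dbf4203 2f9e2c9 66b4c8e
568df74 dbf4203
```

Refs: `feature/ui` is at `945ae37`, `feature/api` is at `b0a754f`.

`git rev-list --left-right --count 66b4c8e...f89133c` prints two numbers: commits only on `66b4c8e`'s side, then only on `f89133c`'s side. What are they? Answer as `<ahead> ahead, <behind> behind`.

Reachable from 66b4c8e: {27dd695, 66b4c8e, 886d117}.
Reachable from f89133c: {27dd695, 2f9e2c9, 4b1fd82, 4e65956, 568df74, 66b4c8e, 8048d0b, 886d117, 91eca1f, bfd7a5e, dbf4203, dc675d3, eb00850, f89133c}.
Only in 66b4c8e's history (ahead): {} — 0.
Only in f89133c's history (behind): {2f9e2c9, 4b1fd82, 4e65956, 568df74, 8048d0b, 91eca1f, bfd7a5e, dbf4203, dc675d3, eb00850, f89133c} — 11.

0 ahead, 11 behind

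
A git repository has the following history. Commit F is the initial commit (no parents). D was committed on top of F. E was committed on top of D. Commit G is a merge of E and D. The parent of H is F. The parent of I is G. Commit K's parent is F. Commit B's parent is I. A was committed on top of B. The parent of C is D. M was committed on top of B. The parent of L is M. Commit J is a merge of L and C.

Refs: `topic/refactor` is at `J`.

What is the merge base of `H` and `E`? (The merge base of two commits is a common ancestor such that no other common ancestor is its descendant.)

F

Ancestors of H: {F, H}.
Ancestors of E: {D, E, F}.
Common ancestors: {F}.
The only common ancestor is F, so it is the merge base.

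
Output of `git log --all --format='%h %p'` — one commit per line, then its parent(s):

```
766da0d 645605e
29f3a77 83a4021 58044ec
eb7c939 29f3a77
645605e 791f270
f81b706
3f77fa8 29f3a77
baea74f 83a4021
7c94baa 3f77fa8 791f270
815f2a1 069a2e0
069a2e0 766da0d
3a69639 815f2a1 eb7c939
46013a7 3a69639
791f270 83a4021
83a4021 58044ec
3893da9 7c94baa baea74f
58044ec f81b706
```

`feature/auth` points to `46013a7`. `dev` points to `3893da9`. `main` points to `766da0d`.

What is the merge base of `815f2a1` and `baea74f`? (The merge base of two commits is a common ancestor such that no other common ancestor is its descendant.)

Ancestors of 815f2a1: {069a2e0, 58044ec, 645605e, 766da0d, 791f270, 815f2a1, 83a4021, f81b706}.
Ancestors of baea74f: {58044ec, 83a4021, baea74f, f81b706}.
Common ancestors: {58044ec, 83a4021, f81b706}.
Among these, 83a4021 is not an ancestor of any other common ancestor — it is the merge base.

83a4021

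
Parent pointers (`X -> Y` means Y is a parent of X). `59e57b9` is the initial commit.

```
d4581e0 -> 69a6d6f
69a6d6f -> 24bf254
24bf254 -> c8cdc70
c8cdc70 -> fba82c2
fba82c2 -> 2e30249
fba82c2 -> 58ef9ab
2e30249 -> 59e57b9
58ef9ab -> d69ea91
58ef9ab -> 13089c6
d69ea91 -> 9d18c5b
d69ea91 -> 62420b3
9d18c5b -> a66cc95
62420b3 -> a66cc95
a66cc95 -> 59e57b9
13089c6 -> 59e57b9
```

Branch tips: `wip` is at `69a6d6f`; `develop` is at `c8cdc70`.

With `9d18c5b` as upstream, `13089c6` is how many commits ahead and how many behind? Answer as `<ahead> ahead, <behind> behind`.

1 ahead, 2 behind

Reachable from 13089c6: {13089c6, 59e57b9}.
Reachable from 9d18c5b: {59e57b9, 9d18c5b, a66cc95}.
Only in 13089c6's history (ahead): {13089c6} — 1.
Only in 9d18c5b's history (behind): {9d18c5b, a66cc95} — 2.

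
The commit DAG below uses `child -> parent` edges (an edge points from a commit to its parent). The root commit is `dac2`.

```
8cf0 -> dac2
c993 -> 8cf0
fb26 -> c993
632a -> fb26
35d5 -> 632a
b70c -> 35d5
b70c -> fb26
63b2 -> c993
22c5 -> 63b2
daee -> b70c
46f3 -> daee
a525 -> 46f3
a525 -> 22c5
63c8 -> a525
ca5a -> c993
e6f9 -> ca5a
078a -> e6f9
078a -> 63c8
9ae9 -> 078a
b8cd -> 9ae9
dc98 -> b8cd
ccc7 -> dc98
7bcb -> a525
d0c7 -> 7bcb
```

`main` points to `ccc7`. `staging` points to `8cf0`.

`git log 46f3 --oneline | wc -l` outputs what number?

9

Walking parent pointers from 46f3: reachable set = {35d5, 46f3, 632a, 8cf0, b70c, c993, dac2, daee, fb26}.
That is 9 commits.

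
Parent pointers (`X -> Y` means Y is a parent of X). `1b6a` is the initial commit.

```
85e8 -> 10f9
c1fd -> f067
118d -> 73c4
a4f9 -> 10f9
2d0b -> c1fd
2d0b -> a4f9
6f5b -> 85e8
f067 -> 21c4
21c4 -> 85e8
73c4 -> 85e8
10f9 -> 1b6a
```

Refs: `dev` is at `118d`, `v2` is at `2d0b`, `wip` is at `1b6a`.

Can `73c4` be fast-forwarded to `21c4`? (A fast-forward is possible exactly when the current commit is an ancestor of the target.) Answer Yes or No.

A fast-forward from 73c4 to 21c4 is possible iff 73c4 is an ancestor of 21c4.
Ancestors of 21c4: {10f9, 1b6a, 21c4, 85e8}.
73c4 is not among them, so fast-forward is not possible.

No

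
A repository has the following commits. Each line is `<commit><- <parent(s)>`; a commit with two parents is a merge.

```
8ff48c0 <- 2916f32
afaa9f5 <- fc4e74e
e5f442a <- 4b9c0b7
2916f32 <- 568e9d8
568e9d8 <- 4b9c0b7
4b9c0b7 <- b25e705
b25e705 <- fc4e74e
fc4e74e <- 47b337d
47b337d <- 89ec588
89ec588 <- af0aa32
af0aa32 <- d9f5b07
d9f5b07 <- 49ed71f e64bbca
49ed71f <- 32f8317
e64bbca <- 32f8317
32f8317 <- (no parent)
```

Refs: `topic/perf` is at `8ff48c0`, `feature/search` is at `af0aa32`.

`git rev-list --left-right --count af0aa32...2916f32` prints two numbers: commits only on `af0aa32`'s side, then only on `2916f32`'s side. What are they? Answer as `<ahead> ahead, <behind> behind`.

Reachable from af0aa32: {32f8317, 49ed71f, af0aa32, d9f5b07, e64bbca}.
Reachable from 2916f32: {2916f32, 32f8317, 47b337d, 49ed71f, 4b9c0b7, 568e9d8, 89ec588, af0aa32, b25e705, d9f5b07, e64bbca, fc4e74e}.
Only in af0aa32's history (ahead): {} — 0.
Only in 2916f32's history (behind): {2916f32, 47b337d, 4b9c0b7, 568e9d8, 89ec588, b25e705, fc4e74e} — 7.

0 ahead, 7 behind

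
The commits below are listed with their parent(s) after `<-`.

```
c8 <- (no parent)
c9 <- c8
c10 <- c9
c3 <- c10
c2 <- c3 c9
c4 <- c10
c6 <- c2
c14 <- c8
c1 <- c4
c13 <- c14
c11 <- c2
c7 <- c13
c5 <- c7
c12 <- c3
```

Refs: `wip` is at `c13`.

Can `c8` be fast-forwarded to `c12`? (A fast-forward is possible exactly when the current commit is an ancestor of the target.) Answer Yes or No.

A fast-forward from c8 to c12 is possible iff c8 is an ancestor of c12.
Ancestors of c12: {c10, c12, c3, c8, c9}.
c8 is among them, so fast-forward is possible.

Yes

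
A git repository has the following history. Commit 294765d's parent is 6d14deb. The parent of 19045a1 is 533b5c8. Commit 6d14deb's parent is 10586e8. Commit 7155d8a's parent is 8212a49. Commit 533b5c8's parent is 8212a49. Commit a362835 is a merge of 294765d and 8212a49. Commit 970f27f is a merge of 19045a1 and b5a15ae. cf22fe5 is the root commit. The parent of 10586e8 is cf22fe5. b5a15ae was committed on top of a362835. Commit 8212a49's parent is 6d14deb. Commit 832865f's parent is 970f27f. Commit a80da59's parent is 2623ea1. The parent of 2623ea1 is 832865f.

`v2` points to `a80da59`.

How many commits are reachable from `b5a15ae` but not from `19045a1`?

3

Reachable from b5a15ae: {10586e8, 294765d, 6d14deb, 8212a49, a362835, b5a15ae, cf22fe5}.
Reachable from 19045a1: {10586e8, 19045a1, 533b5c8, 6d14deb, 8212a49, cf22fe5}.
In b5a15ae's history but not 19045a1's: {294765d, a362835, b5a15ae} — 3 commits.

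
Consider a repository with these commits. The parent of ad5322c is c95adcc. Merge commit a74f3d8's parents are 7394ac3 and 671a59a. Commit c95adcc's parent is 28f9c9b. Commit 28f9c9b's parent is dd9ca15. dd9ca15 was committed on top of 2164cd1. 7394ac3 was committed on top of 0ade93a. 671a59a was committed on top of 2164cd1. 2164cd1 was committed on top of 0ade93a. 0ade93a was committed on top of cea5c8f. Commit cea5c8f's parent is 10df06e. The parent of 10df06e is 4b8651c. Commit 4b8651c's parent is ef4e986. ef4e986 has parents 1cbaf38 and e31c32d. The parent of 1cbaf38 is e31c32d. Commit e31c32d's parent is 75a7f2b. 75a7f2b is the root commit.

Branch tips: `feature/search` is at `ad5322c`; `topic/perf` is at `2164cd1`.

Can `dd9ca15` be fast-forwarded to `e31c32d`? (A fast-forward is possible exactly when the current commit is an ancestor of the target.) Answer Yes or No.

A fast-forward from dd9ca15 to e31c32d is possible iff dd9ca15 is an ancestor of e31c32d.
Ancestors of e31c32d: {75a7f2b, e31c32d}.
dd9ca15 is not among them, so fast-forward is not possible.

No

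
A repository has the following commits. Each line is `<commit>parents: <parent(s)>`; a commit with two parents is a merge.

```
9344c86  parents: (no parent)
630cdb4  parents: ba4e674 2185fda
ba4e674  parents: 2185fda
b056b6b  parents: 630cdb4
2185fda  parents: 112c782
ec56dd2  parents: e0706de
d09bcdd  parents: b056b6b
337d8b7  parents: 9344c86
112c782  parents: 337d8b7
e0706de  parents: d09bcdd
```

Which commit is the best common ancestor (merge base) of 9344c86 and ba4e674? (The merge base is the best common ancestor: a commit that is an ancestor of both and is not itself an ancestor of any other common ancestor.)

Ancestors of 9344c86: {9344c86}.
Ancestors of ba4e674: {112c782, 2185fda, 337d8b7, 9344c86, ba4e674}.
Common ancestors: {9344c86}.
The only common ancestor is 9344c86, so it is the merge base.

9344c86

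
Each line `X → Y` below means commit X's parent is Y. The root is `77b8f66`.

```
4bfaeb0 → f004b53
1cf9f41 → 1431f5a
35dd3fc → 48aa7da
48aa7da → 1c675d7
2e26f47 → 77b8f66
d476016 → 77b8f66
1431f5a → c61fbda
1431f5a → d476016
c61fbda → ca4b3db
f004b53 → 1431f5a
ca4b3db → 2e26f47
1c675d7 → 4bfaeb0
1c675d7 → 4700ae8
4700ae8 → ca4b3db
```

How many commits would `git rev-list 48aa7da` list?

11

Walking parent pointers from 48aa7da: reachable set = {1431f5a, 1c675d7, 2e26f47, 4700ae8, 48aa7da, 4bfaeb0, 77b8f66, c61fbda, ca4b3db, d476016, f004b53}.
That is 11 commits.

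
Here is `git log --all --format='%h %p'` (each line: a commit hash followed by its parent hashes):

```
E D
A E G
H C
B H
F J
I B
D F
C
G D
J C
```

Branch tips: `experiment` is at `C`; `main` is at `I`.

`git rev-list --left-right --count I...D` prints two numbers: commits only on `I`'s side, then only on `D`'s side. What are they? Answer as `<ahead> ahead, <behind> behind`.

3 ahead, 3 behind

Reachable from I: {B, C, H, I}.
Reachable from D: {C, D, F, J}.
Only in I's history (ahead): {B, H, I} — 3.
Only in D's history (behind): {D, F, J} — 3.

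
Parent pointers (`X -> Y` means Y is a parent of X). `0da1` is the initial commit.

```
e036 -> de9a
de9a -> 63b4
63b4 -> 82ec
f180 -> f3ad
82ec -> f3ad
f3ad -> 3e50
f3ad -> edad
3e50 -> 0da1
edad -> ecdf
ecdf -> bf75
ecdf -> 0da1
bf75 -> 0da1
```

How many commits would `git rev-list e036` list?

Walking parent pointers from e036: reachable set = {0da1, 3e50, 63b4, 82ec, bf75, de9a, e036, ecdf, edad, f3ad}.
That is 10 commits.

10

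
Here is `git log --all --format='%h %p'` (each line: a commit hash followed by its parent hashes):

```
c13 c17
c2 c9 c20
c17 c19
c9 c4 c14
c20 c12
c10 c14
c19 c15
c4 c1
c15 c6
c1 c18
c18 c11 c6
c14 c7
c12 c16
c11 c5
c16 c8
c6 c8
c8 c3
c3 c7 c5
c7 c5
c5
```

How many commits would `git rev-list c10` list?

Walking parent pointers from c10: reachable set = {c10, c14, c5, c7}.
That is 4 commits.

4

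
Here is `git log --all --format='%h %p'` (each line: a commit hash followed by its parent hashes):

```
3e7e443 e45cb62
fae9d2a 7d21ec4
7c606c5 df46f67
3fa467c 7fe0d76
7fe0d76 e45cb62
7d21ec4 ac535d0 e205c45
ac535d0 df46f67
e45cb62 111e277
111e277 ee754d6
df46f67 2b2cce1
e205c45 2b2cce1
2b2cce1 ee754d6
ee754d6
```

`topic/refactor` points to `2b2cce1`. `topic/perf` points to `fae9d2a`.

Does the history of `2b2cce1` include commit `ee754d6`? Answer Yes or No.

Yes

Ancestors of 2b2cce1 (commits reachable by following parents): {2b2cce1, ee754d6}.
ee754d6 is in that set, so it is an ancestor of 2b2cce1.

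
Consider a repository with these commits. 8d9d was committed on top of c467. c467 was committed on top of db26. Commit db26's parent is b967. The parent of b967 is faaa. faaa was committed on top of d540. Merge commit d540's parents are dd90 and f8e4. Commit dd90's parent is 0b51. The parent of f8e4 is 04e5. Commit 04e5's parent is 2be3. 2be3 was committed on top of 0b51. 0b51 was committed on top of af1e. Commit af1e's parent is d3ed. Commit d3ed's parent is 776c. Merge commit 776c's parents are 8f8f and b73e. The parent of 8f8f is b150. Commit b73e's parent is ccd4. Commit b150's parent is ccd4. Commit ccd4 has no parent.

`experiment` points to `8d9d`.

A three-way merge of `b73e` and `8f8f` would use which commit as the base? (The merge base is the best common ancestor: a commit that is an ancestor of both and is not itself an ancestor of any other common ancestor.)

ccd4

Ancestors of b73e: {b73e, ccd4}.
Ancestors of 8f8f: {8f8f, b150, ccd4}.
Common ancestors: {ccd4}.
The only common ancestor is ccd4, so it is the merge base.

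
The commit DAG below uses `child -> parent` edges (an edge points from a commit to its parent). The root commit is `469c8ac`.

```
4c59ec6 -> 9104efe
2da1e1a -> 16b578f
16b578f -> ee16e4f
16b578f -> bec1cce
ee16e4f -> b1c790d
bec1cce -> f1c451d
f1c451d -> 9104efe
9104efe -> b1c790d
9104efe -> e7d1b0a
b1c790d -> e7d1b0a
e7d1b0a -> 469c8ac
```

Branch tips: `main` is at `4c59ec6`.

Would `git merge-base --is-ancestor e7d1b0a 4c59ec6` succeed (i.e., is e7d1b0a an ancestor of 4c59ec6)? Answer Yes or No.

Ancestors of 4c59ec6 (commits reachable by following parents): {469c8ac, 4c59ec6, 9104efe, b1c790d, e7d1b0a}.
e7d1b0a is in that set, so it is an ancestor of 4c59ec6.

Yes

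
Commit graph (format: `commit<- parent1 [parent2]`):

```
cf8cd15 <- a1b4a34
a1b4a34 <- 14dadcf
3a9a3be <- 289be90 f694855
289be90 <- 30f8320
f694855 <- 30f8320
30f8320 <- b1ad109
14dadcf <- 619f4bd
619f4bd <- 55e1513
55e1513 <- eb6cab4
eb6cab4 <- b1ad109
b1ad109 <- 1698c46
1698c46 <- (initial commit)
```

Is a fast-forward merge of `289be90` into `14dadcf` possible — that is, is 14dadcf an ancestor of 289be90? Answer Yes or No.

No

A fast-forward from 14dadcf to 289be90 is possible iff 14dadcf is an ancestor of 289be90.
Ancestors of 289be90: {1698c46, 289be90, 30f8320, b1ad109}.
14dadcf is not among them, so fast-forward is not possible.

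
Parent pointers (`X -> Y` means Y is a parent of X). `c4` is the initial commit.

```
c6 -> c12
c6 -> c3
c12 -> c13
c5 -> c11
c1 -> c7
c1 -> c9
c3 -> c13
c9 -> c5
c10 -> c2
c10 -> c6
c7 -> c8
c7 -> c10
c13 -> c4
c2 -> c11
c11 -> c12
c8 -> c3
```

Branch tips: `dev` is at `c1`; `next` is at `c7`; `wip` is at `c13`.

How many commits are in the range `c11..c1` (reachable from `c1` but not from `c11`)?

Reachable from c1: {c1, c10, c11, c12, c13, c2, c3, c4, c5, c6, c7, c8, c9}.
Reachable from c11: {c11, c12, c13, c4}.
In c1's history but not c11's: {c1, c10, c2, c3, c5, c6, c7, c8, c9} — 9 commits.

9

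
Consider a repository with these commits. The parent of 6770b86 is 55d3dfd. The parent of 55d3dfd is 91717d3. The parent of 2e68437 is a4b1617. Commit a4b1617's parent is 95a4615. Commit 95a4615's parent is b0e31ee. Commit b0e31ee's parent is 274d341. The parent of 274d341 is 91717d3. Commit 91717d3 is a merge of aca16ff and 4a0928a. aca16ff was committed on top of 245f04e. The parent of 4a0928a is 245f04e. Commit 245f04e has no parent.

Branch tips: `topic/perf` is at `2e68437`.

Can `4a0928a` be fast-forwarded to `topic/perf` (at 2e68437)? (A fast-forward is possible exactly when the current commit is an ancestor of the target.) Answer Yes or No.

A fast-forward from 4a0928a to 2e68437 is possible iff 4a0928a is an ancestor of 2e68437.
Ancestors of 2e68437: {245f04e, 274d341, 2e68437, 4a0928a, 91717d3, 95a4615, a4b1617, aca16ff, b0e31ee}.
4a0928a is among them, so fast-forward is possible.

Yes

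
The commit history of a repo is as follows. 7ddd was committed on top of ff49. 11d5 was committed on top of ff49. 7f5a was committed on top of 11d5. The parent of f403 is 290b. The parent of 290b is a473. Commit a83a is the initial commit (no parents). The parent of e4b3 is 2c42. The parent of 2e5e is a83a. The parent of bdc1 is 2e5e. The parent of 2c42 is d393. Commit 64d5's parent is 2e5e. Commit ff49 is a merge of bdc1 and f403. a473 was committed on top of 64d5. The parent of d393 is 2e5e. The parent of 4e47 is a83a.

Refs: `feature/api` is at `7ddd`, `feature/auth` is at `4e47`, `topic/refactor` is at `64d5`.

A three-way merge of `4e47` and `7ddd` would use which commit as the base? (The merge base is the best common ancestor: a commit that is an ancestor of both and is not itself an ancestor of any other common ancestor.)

Ancestors of 4e47: {4e47, a83a}.
Ancestors of 7ddd: {290b, 2e5e, 64d5, 7ddd, a473, a83a, bdc1, f403, ff49}.
Common ancestors: {a83a}.
The only common ancestor is a83a, so it is the merge base.

a83a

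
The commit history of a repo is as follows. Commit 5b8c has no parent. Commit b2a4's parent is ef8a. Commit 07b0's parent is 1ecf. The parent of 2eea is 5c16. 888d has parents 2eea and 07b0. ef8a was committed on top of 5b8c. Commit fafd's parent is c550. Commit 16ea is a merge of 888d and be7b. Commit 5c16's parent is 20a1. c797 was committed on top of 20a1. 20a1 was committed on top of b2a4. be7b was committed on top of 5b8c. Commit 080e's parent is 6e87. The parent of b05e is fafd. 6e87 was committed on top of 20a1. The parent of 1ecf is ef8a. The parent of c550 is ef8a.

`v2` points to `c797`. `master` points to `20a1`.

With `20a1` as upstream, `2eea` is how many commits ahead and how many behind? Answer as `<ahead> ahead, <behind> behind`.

Reachable from 2eea: {20a1, 2eea, 5b8c, 5c16, b2a4, ef8a}.
Reachable from 20a1: {20a1, 5b8c, b2a4, ef8a}.
Only in 2eea's history (ahead): {2eea, 5c16} — 2.
Only in 20a1's history (behind): {} — 0.

2 ahead, 0 behind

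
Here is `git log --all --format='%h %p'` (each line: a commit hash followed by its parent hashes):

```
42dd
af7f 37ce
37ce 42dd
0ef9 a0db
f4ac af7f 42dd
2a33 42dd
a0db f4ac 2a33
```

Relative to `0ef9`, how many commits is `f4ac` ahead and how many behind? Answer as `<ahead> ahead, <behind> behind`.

Reachable from f4ac: {37ce, 42dd, af7f, f4ac}.
Reachable from 0ef9: {0ef9, 2a33, 37ce, 42dd, a0db, af7f, f4ac}.
Only in f4ac's history (ahead): {} — 0.
Only in 0ef9's history (behind): {0ef9, 2a33, a0db} — 3.

0 ahead, 3 behind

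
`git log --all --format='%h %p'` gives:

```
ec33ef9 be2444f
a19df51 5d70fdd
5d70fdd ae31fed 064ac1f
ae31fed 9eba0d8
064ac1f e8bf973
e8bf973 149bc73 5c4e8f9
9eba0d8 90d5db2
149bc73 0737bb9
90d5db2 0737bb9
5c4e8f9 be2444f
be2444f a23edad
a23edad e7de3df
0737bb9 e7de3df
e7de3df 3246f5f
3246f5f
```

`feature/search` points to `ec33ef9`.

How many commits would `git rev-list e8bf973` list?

8

Walking parent pointers from e8bf973: reachable set = {0737bb9, 149bc73, 3246f5f, 5c4e8f9, a23edad, be2444f, e7de3df, e8bf973}.
That is 8 commits.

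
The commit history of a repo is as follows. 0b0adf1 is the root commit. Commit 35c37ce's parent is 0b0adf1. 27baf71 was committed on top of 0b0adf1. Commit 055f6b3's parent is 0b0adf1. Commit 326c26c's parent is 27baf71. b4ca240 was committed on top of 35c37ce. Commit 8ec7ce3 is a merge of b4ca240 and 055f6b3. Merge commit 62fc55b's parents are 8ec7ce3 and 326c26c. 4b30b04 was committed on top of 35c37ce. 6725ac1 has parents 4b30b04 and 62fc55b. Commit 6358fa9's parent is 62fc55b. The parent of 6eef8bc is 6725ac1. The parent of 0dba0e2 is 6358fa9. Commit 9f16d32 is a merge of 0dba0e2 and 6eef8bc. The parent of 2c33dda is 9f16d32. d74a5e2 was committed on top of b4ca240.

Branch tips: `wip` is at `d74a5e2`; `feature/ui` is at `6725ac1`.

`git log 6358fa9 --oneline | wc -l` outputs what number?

Walking parent pointers from 6358fa9: reachable set = {055f6b3, 0b0adf1, 27baf71, 326c26c, 35c37ce, 62fc55b, 6358fa9, 8ec7ce3, b4ca240}.
That is 9 commits.

9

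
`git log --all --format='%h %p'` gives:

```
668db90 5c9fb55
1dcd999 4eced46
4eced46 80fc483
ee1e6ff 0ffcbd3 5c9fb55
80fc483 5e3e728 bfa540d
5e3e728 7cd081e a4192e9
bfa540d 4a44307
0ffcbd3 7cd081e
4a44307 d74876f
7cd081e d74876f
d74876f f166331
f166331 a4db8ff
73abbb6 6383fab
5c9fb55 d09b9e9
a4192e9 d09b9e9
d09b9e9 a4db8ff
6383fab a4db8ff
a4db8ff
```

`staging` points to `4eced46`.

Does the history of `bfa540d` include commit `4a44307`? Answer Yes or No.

Ancestors of bfa540d (commits reachable by following parents): {4a44307, a4db8ff, bfa540d, d74876f, f166331}.
4a44307 is in that set, so it is an ancestor of bfa540d.

Yes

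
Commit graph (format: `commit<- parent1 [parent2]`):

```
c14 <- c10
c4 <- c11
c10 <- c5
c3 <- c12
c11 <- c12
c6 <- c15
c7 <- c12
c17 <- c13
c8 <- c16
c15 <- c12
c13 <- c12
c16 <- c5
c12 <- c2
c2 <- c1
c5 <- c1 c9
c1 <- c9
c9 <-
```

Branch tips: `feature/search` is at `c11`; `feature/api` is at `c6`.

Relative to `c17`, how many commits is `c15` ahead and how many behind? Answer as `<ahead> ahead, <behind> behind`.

1 ahead, 2 behind

Reachable from c15: {c1, c12, c15, c2, c9}.
Reachable from c17: {c1, c12, c13, c17, c2, c9}.
Only in c15's history (ahead): {c15} — 1.
Only in c17's history (behind): {c13, c17} — 2.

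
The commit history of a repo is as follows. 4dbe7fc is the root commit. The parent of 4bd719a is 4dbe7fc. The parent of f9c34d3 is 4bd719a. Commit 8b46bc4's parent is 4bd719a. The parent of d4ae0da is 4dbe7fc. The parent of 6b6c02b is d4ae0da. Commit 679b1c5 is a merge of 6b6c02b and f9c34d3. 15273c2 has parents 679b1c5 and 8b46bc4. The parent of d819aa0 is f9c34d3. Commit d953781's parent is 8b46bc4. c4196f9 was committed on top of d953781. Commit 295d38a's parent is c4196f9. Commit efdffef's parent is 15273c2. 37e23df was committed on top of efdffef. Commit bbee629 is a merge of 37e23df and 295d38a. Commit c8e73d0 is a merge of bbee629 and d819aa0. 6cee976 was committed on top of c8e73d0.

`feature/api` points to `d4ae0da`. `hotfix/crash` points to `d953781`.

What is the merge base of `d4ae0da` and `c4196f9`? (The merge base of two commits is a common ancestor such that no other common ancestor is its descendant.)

Ancestors of d4ae0da: {4dbe7fc, d4ae0da}.
Ancestors of c4196f9: {4bd719a, 4dbe7fc, 8b46bc4, c4196f9, d953781}.
Common ancestors: {4dbe7fc}.
The only common ancestor is 4dbe7fc, so it is the merge base.

4dbe7fc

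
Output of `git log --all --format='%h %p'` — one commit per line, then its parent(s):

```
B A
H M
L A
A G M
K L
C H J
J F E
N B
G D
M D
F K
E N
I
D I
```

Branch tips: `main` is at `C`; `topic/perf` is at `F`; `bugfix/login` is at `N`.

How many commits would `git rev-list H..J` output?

Reachable from J: {A, B, D, E, F, G, I, J, K, L, M, N}.
Reachable from H: {D, H, I, M}.
In J's history but not H's: {A, B, E, F, G, J, K, L, N} — 9 commits.

9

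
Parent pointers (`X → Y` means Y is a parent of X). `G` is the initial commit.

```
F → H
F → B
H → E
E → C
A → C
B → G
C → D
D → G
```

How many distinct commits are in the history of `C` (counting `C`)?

Walking parent pointers from C: reachable set = {C, D, G}.
That is 3 commits.

3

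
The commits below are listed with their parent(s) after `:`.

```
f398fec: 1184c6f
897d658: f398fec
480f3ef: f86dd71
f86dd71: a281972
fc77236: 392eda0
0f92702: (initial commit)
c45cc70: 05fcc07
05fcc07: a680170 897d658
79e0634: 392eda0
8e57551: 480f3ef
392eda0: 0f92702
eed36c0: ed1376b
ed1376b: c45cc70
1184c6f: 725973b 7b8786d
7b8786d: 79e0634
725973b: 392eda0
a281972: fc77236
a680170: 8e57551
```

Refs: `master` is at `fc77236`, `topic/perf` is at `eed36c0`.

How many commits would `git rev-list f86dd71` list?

5

Walking parent pointers from f86dd71: reachable set = {0f92702, 392eda0, a281972, f86dd71, fc77236}.
That is 5 commits.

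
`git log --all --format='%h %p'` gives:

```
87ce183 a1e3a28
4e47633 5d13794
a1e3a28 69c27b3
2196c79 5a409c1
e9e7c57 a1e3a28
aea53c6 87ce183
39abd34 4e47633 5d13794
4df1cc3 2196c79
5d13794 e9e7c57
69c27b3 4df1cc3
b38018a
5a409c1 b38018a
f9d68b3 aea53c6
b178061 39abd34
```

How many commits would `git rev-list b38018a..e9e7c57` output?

6

Reachable from e9e7c57: {2196c79, 4df1cc3, 5a409c1, 69c27b3, a1e3a28, b38018a, e9e7c57}.
Reachable from b38018a: {b38018a}.
In e9e7c57's history but not b38018a's: {2196c79, 4df1cc3, 5a409c1, 69c27b3, a1e3a28, e9e7c57} — 6 commits.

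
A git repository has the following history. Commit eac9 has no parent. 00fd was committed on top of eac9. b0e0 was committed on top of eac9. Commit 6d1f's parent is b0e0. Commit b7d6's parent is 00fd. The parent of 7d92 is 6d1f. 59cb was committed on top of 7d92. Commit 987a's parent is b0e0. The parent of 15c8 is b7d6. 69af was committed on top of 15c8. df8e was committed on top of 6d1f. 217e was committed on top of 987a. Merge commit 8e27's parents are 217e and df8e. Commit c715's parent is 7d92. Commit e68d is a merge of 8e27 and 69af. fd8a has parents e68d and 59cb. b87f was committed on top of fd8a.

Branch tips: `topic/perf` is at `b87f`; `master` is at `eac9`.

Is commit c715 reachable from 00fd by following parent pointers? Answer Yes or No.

No

Ancestors of 00fd: {00fd, eac9}.
c715 is not in that set, so it is not an ancestor of 00fd.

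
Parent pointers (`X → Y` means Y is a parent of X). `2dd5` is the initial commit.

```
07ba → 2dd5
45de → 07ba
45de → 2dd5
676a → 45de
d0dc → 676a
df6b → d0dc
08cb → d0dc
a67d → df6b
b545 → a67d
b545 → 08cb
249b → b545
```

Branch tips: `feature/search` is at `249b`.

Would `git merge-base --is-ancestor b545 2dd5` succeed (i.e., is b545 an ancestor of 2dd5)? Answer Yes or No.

No

Ancestors of 2dd5: {2dd5}.
b545 is not in that set, so it is not an ancestor of 2dd5.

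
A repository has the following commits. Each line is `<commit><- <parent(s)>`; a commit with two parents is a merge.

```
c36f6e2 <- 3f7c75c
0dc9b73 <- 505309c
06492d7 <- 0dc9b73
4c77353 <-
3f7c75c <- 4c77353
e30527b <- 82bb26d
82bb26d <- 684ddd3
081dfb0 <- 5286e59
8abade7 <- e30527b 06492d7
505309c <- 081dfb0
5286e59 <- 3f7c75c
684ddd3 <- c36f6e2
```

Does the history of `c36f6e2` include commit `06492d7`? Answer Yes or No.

No

Ancestors of c36f6e2: {3f7c75c, 4c77353, c36f6e2}.
06492d7 is not in that set, so it is not an ancestor of c36f6e2.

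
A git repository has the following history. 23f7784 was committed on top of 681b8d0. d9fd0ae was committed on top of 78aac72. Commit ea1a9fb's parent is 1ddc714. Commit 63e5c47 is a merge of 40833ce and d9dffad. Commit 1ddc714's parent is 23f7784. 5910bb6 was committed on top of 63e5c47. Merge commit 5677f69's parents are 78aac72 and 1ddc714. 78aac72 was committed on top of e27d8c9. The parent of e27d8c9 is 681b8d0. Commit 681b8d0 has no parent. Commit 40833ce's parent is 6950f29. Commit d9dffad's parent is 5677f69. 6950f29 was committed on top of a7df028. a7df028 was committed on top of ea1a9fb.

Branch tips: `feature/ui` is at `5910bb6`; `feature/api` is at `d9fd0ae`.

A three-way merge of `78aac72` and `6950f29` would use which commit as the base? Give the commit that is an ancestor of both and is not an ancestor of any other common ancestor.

Ancestors of 78aac72: {681b8d0, 78aac72, e27d8c9}.
Ancestors of 6950f29: {1ddc714, 23f7784, 681b8d0, 6950f29, a7df028, ea1a9fb}.
Common ancestors: {681b8d0}.
The only common ancestor is 681b8d0, so it is the merge base.

681b8d0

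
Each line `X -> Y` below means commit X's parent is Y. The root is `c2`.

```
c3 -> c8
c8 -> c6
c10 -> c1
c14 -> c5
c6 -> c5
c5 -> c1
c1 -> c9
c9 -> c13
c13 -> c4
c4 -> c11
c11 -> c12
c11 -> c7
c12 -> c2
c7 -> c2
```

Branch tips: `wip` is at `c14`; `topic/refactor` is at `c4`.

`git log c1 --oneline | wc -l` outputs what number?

8

Walking parent pointers from c1: reachable set = {c1, c11, c12, c13, c2, c4, c7, c9}.
That is 8 commits.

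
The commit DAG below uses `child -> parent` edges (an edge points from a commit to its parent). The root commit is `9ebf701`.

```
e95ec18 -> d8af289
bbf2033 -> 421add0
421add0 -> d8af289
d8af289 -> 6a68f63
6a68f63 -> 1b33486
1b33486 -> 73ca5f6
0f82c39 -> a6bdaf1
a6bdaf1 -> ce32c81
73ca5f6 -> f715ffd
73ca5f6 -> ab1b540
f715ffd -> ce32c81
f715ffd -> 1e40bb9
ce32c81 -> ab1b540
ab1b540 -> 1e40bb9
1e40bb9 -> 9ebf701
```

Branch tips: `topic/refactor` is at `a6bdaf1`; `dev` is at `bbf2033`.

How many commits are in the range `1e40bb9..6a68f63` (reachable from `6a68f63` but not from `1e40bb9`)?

Reachable from 6a68f63: {1b33486, 1e40bb9, 6a68f63, 73ca5f6, 9ebf701, ab1b540, ce32c81, f715ffd}.
Reachable from 1e40bb9: {1e40bb9, 9ebf701}.
In 6a68f63's history but not 1e40bb9's: {1b33486, 6a68f63, 73ca5f6, ab1b540, ce32c81, f715ffd} — 6 commits.

6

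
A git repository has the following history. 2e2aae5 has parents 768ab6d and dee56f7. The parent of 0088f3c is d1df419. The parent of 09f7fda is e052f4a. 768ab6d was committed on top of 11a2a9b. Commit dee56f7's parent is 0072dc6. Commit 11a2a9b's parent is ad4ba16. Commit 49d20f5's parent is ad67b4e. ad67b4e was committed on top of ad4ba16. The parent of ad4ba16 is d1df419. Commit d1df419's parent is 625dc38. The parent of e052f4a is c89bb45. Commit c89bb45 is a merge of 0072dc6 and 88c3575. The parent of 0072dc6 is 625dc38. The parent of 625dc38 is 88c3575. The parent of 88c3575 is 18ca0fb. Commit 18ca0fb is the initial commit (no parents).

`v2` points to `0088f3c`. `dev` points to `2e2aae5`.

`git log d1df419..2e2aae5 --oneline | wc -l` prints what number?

6

Reachable from 2e2aae5: {0072dc6, 11a2a9b, 18ca0fb, 2e2aae5, 625dc38, 768ab6d, 88c3575, ad4ba16, d1df419, dee56f7}.
Reachable from d1df419: {18ca0fb, 625dc38, 88c3575, d1df419}.
In 2e2aae5's history but not d1df419's: {0072dc6, 11a2a9b, 2e2aae5, 768ab6d, ad4ba16, dee56f7} — 6 commits.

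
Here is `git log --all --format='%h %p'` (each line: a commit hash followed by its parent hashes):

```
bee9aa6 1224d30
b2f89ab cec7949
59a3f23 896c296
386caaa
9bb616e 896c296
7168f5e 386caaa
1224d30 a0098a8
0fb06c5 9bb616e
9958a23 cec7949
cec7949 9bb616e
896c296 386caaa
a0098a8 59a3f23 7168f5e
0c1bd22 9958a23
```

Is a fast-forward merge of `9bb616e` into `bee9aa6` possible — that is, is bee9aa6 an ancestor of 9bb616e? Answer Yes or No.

No

A fast-forward from bee9aa6 to 9bb616e is possible iff bee9aa6 is an ancestor of 9bb616e.
Ancestors of 9bb616e: {386caaa, 896c296, 9bb616e}.
bee9aa6 is not among them, so fast-forward is not possible.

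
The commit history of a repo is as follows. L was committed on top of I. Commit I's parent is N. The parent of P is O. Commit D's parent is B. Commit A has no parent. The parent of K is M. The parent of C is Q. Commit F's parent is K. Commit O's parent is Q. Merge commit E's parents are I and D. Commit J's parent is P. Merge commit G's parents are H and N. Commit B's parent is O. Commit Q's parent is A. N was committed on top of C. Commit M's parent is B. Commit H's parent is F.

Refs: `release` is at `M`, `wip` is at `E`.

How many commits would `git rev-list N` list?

Walking parent pointers from N: reachable set = {A, C, N, Q}.
That is 4 commits.

4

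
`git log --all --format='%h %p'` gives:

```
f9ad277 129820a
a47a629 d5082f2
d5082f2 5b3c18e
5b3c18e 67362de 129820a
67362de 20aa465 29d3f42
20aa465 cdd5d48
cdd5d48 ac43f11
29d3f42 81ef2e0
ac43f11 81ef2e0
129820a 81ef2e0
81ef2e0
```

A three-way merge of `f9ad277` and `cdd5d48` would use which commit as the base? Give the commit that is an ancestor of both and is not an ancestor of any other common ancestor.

Ancestors of f9ad277: {129820a, 81ef2e0, f9ad277}.
Ancestors of cdd5d48: {81ef2e0, ac43f11, cdd5d48}.
Common ancestors: {81ef2e0}.
The only common ancestor is 81ef2e0, so it is the merge base.

81ef2e0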